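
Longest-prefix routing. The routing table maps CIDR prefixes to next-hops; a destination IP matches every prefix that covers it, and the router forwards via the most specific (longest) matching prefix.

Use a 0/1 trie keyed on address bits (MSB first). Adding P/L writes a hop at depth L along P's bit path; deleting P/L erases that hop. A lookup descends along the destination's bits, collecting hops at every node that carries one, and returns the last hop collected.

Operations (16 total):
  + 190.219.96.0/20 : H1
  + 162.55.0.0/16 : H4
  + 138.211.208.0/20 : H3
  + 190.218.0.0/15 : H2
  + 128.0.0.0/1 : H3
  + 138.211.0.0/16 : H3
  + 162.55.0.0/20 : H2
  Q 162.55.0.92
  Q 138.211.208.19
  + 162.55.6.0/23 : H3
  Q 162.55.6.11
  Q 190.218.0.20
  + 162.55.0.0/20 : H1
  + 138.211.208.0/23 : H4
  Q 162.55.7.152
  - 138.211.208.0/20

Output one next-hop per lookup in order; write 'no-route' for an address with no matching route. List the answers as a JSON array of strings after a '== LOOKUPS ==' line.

Process each operation:
  + 190.219.96.0/20 (H1) depth=20
  + 162.55.0.0/16 (H4) depth=16
  + 138.211.208.0/20 (H3) depth=20
  + 190.218.0.0/15 (H2) depth=15
  + 128.0.0.0/1 (H3) depth=1
  + 138.211.0.0/16 (H3) depth=16
  + 162.55.0.0/20 (H2) depth=20
  lookup 162.55.0.92: bits 10100010001101110000 walk d0:-→d1:H3→d2:-→d3:-→d4:-→d5:-→d6:-→d7:-→d8:-→d9:-→d10:-→d11:-→d12:-→d13:-→d14:-→d15:-→d16:H4→d17:-→d18:-→d19:-→d20:H2 -> H2
  lookup 138.211.208.19: bits 10001010110100111101 walk d0:-→d1:H3→d2:-→d3:-→d4:-→d5:-→d6:-→d7:-→d8:-→d9:-→d10:-→d11:-→d12:-→d13:-→d14:-→d15:-→d16:H3→d17:-→d18:-→d19:-→d20:H3 -> H3
  + 162.55.6.0/23 (H3) depth=23
  lookup 162.55.6.11: bits 10100010001101110000011 walk d0:-→d1:H3→d2:-→d3:-→d4:-→d5:-→d6:-→d7:-→d8:-→d9:-→d10:-→d11:-→d12:-→d13:-→d14:-→d15:-→d16:H4→d17:-→d18:-→d19:-→d20:H2→d21:-→d22:-→d23:H3 -> H3
  lookup 190.218.0.20: bits 101111101101101 walk d0:-→d1:H3→d2:-→d3:-→d4:-→d5:-→d6:-→d7:-→d8:-→d9:-→d10:-→d11:-→d12:-→d13:-→d14:-→d15:H2 -> H2
  + 162.55.0.0/20 (H1) depth=20
  + 138.211.208.0/23 (H4) depth=23
  lookup 162.55.7.152: bits 10100010001101110000011 walk d0:-→d1:H3→d2:-→d3:-→d4:-→d5:-→d6:-→d7:-→d8:-→d9:-→d10:-→d11:-→d12:-→d13:-→d14:-→d15:-→d16:H4→d17:-→d18:-→d19:-→d20:H1→d21:-→d22:-→d23:H3 -> H3
  - 138.211.208.0/20 clear@20

== LOOKUPS ==
["H2","H3","H3","H2","H3"]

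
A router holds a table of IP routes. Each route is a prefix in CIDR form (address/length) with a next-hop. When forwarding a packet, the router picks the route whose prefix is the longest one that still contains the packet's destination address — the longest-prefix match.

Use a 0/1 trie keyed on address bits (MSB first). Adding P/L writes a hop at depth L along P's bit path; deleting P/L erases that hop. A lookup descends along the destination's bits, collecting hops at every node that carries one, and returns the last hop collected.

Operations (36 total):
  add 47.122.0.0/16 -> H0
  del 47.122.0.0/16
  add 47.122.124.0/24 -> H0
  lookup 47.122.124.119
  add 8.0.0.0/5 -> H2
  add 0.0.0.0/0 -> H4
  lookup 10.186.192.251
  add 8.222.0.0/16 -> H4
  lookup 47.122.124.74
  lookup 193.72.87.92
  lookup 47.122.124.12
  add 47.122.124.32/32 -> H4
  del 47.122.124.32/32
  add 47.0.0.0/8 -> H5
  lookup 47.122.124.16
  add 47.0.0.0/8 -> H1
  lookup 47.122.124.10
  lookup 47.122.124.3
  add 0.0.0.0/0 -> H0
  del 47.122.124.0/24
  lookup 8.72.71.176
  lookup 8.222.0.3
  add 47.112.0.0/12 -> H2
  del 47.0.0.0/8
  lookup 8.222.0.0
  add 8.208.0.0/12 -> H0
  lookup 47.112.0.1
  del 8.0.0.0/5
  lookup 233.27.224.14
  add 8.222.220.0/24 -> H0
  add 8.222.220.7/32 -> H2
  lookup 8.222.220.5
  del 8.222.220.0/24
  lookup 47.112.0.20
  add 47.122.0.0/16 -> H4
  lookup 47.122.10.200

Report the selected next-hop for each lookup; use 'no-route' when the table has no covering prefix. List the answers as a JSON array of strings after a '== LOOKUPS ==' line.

Process each operation:
  + 47.122.0.0/16 (H0) depth=16
  - 47.122.0.0/16 clear@16
  + 47.122.124.0/24 (H0) depth=24
  Q 47.122.124.119: descend 001011110111101001111100 ; hops seen [H0] ; pick H0
  + 8.0.0.0/5 (H2) depth=5
  + 0.0.0.0/0 (H4) depth=0
  Q 10.186.192.251: descend 00001 ; hops seen [H4,H2] ; pick H2
  + 8.222.0.0/16 (H4) depth=16
  Q 47.122.124.74: descend 001011110111101001111100 ; hops seen [H4,H0] ; pick H0
  Q 193.72.87.92: descend ε ; hops seen [H4] ; pick H4
  Q 47.122.124.12: descend 001011110111101001111100 ; hops seen [H4,H0] ; pick H0
  + 47.122.124.32/32 (H4) depth=32
  - 47.122.124.32/32 clear@32
  + 47.0.0.0/8 (H5) depth=8
  Q 47.122.124.16: descend 00101111011110100111110000 ; hops seen [H4,H5,H0] ; pick H0
  + 47.0.0.0/8 (H1) depth=8
  Q 47.122.124.10: descend 00101111011110100111110000 ; hops seen [H4,H1,H0] ; pick H0
  Q 47.122.124.3: descend 00101111011110100111110000 ; hops seen [H4,H1,H0] ; pick H0
  + 0.0.0.0/0 (H0) depth=0
  - 47.122.124.0/24 clear@24
  Q 8.72.71.176: descend 00001000 ; hops seen [H0,H2] ; pick H2
  Q 8.222.0.3: descend 0000100011011110 ; hops seen [H0,H2,H4] ; pick H4
  + 47.112.0.0/12 (H2) depth=12
  - 47.0.0.0/8 clear@8
  Q 8.222.0.0: descend 0000100011011110 ; hops seen [H0,H2,H4] ; pick H4
  + 8.208.0.0/12 (H0) depth=12
  Q 47.112.0.1: descend 001011110111 ; hops seen [H0,H2] ; pick H2
  - 8.0.0.0/5 clear@5
  Q 233.27.224.14: descend ε ; hops seen [H0] ; pick H0
  + 8.222.220.0/24 (H0) depth=24
  + 8.222.220.7/32 (H2) depth=32
  Q 8.222.220.5: descend 000010001101111011011100000001 ; hops seen [H0,H0,H4,H0] ; pick H0
  - 8.222.220.0/24 clear@24
  Q 47.112.0.20: descend 001011110111 ; hops seen [H0,H2] ; pick H2
  + 47.122.0.0/16 (H4) depth=16
  Q 47.122.10.200: descend 00101111011110100 ; hops seen [H0,H2,H4] ; pick H4

== LOOKUPS ==
["H0","H2","H0","H4","H0","H0","H0","H0","H2","H4","H4","H2","H0","H0","H2","H4"]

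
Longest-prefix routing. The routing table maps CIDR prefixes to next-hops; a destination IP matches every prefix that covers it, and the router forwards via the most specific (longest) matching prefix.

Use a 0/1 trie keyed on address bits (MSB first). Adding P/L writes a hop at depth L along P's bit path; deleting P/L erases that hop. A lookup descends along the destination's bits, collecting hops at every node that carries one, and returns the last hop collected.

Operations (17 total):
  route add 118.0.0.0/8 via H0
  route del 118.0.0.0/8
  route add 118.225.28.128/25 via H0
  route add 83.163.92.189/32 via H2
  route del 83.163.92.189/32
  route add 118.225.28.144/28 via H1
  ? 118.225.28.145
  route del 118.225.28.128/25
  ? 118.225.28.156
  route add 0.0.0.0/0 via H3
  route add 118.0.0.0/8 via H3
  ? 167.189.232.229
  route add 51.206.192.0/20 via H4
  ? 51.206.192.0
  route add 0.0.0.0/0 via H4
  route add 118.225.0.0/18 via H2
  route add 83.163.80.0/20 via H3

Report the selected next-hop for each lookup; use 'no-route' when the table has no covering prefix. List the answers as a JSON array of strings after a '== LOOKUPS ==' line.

Apply in order:
  add 118.0.0.0/8 -> H0 at depth 8
  del 118.0.0.0/8 (clear depth 8)
  add 118.225.28.128/25 -> H0 at depth 25
  add 83.163.92.189/32 -> H2 at depth 32
  del 83.163.92.189/32 (clear depth 32)
  add 118.225.28.144/28 -> H1 at depth 28
  lookup 118.225.28.145: bits 0111011011100001000111001001 walk d0:-→d1:-→d2:-→d3:-→d4:-→d5:-→d6:-→d7:-→d8:-→d9:-→d10:-→d11:-→d12:-→d13:-→d14:-→d15:-→d16:-→d17:-→d18:-→d19:-→d20:-→d21:-→d22:-→d23:-→d24:-→d25:H0→d26:-→d27:-→d28:H1 -> H1
  del 118.225.28.128/25 (clear depth 25)
  lookup 118.225.28.156: bits 0111011011100001000111001001 walk d0:-→d1:-→d2:-→d3:-→d4:-→d5:-→d6:-→d7:-→d8:-→d9:-→d10:-→d11:-→d12:-→d13:-→d14:-→d15:-→d16:-→d17:-→d18:-→d19:-→d20:-→d21:-→d22:-→d23:-→d24:-→d25:-→d26:-→d27:-→d28:H1 -> H1
  add 0.0.0.0/0 -> H3 at depth 0
  add 118.0.0.0/8 -> H3 at depth 8
  lookup 167.189.232.229: bits ε walk d0:H3 -> H3
  add 51.206.192.0/20 -> H4 at depth 20
  lookup 51.206.192.0: bits 00110011110011101100 walk d0:H3→d1:-→d2:-→d3:-→d4:-→d5:-→d6:-→d7:-→d8:-→d9:-→d10:-→d11:-→d12:-→d13:-→d14:-→d15:-→d16:-→d17:-→d18:-→d19:-→d20:H4 -> H4
  add 0.0.0.0/0 -> H4 at depth 0
  add 118.225.0.0/18 -> H2 at depth 18
  add 83.163.80.0/20 -> H3 at depth 20

== LOOKUPS ==
["H1","H1","H3","H4"]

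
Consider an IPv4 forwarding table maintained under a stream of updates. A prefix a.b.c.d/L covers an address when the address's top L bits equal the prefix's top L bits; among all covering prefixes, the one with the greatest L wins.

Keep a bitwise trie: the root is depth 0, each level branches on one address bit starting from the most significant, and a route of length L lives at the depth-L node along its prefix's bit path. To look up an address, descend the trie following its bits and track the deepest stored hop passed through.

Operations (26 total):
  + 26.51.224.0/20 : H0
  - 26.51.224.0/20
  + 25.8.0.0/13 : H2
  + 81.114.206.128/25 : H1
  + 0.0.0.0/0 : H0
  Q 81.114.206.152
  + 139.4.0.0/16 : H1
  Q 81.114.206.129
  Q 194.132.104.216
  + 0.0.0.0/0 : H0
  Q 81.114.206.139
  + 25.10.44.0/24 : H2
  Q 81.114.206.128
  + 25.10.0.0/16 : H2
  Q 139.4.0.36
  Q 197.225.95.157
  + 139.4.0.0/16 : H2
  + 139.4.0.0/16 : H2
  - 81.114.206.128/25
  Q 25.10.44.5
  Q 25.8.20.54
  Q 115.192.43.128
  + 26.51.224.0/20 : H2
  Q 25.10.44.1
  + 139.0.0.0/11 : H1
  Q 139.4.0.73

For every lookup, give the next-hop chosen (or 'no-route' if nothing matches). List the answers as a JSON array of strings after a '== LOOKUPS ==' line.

Process each operation:
  + 26.51.224.0/20 (H0) depth=20
  - 26.51.224.0/20 clear@20
  + 25.8.0.0/13 (H2) depth=13
  + 81.114.206.128/25 (H1) depth=25
  + 0.0.0.0/0 (H0) depth=0
  ? 81.114.206.152  path d0:H0→d1:-→d2:-→d3:-→d4:-→d5:-→d6:-→d7:-→d8:-→d9:-→d10:-→d11:-→d12:-→d13:-→d14:-→d15:-→d16:-→d17:-→d18:-→d19:-→d20:-→d21:-→d22:-→d23:-→d24:-→d25:H1  best=H1
  + 139.4.0.0/16 (H1) depth=16
  ? 81.114.206.129  path d0:H0→d1:-→d2:-→d3:-→d4:-→d5:-→d6:-→d7:-→d8:-→d9:-→d10:-→d11:-→d12:-→d13:-→d14:-→d15:-→d16:-→d17:-→d18:-→d19:-→d20:-→d21:-→d22:-→d23:-→d24:-→d25:H1  best=H1
  ? 194.132.104.216  path d0:H0→d1:-  best=H0
  + 0.0.0.0/0 (H0) depth=0
  ? 81.114.206.139  path d0:H0→d1:-→d2:-→d3:-→d4:-→d5:-→d6:-→d7:-→d8:-→d9:-→d10:-→d11:-→d12:-→d13:-→d14:-→d15:-→d16:-→d17:-→d18:-→d19:-→d20:-→d21:-→d22:-→d23:-→d24:-→d25:H1  best=H1
  + 25.10.44.0/24 (H2) depth=24
  ? 81.114.206.128  path d0:H0→d1:-→d2:-→d3:-→d4:-→d5:-→d6:-→d7:-→d8:-→d9:-→d10:-→d11:-→d12:-→d13:-→d14:-→d15:-→d16:-→d17:-→d18:-→d19:-→d20:-→d21:-→d22:-→d23:-→d24:-→d25:H1  best=H1
  + 25.10.0.0/16 (H2) depth=16
  ? 139.4.0.36  path d0:H0→d1:-→d2:-→d3:-→d4:-→d5:-→d6:-→d7:-→d8:-→d9:-→d10:-→d11:-→d12:-→d13:-→d14:-→d15:-→d16:H1  best=H1
  ? 197.225.95.157  path d0:H0→d1:-  best=H0
  + 139.4.0.0/16 (H2) depth=16
  + 139.4.0.0/16 (H2) depth=16
  - 81.114.206.128/25 clear@25
  ? 25.10.44.5  path d0:H0→d1:-→d2:-→d3:-→d4:-→d5:-→d6:-→d7:-→d8:-→d9:-→d10:-→d11:-→d12:-→d13:H2→d14:-→d15:-→d16:H2→d17:-→d18:-→d19:-→d20:-→d21:-→d22:-→d23:-→d24:H2  best=H2
  ? 25.8.20.54  path d0:H0→d1:-→d2:-→d3:-→d4:-→d5:-→d6:-→d7:-→d8:-→d9:-→d10:-→d11:-→d12:-→d13:H2→d14:-  best=H2
  ? 115.192.43.128  path d0:H0→d1:-→d2:-  best=H0
  + 26.51.224.0/20 (H2) depth=20
  ? 25.10.44.1  path d0:H0→d1:-→d2:-→d3:-→d4:-→d5:-→d6:-→d7:-→d8:-→d9:-→d10:-→d11:-→d12:-→d13:H2→d14:-→d15:-→d16:H2→d17:-→d18:-→d19:-→d20:-→d21:-→d22:-→d23:-→d24:H2  best=H2
  + 139.0.0.0/11 (H1) depth=11
  ? 139.4.0.73  path d0:H0→d1:-→d2:-→d3:-→d4:-→d5:-→d6:-→d7:-→d8:-→d9:-→d10:-→d11:H1→d12:-→d13:-→d14:-→d15:-→d16:H2  best=H2

== LOOKUPS ==
["H1","H1","H0","H1","H1","H1","H0","H2","H2","H0","H2","H2"]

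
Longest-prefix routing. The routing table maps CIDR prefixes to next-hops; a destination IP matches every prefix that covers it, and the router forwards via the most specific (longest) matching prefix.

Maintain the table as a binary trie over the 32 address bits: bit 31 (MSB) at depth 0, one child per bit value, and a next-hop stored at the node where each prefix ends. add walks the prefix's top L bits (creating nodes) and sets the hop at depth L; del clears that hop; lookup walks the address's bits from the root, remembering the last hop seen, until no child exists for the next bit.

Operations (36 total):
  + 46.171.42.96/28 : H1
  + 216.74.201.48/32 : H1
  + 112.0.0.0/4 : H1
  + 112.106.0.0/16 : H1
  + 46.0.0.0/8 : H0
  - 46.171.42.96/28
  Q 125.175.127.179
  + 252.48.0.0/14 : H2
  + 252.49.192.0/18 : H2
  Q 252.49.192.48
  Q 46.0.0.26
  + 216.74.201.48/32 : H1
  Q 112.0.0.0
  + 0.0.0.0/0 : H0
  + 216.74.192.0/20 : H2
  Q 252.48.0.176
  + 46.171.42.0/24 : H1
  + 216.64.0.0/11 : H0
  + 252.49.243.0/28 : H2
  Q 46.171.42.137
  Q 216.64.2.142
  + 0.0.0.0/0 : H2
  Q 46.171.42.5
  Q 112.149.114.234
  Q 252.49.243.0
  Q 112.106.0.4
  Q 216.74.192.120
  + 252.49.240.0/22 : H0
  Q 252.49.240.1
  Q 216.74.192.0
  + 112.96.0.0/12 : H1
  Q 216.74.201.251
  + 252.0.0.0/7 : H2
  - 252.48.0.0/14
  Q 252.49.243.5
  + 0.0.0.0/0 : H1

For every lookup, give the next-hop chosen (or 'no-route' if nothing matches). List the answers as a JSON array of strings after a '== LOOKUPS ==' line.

Apply in order:
  add 46.171.42.96/28 -> H1 at depth 28
  add 216.74.201.48/32 -> H1 at depth 32
  add 112.0.0.0/4 -> H1 at depth 4
  add 112.106.0.0/16 -> H1 at depth 16
  add 46.0.0.0/8 -> H0 at depth 8
  - 46.171.42.96/28 clear@28
  ? 125.175.127.179  path d0:-→d1:-→d2:-→d3:-→d4:H1  best=H1
  add 252.48.0.0/14 -> H2 at depth 14
  add 252.49.192.0/18 -> H2 at depth 18
  ? 252.49.192.48  path d0:-→d1:-→d2:-→d3:-→d4:-→d5:-→d6:-→d7:-→d8:-→d9:-→d10:-→d11:-→d12:-→d13:-→d14:H2→d15:-→d16:-→d17:-→d18:H2  best=H2
  ? 46.0.0.26  path d0:-→d1:-→d2:-→d3:-→d4:-→d5:-→d6:-→d7:-→d8:H0  best=H0
  add 216.74.201.48/32 -> H1 at depth 32
  ? 112.0.0.0  path d0:-→d1:-→d2:-→d3:-→d4:H1→d5:-→d6:-→d7:-→d8:-→d9:-  best=H1
  add 0.0.0.0/0 -> H0 at depth 0
  add 216.74.192.0/20 -> H2 at depth 20
  ? 252.48.0.176  path d0:H0→d1:-→d2:-→d3:-→d4:-→d5:-→d6:-→d7:-→d8:-→d9:-→d10:-→d11:-→d12:-→d13:-→d14:H2→d15:-  best=H2
  add 46.171.42.0/24 -> H1 at depth 24
  add 216.64.0.0/11 -> H0 at depth 11
  add 252.49.243.0/28 -> H2 at depth 28
  ? 46.171.42.137  path d0:H0→d1:-→d2:-→d3:-→d4:-→d5:-→d6:-→d7:-→d8:H0→d9:-→d10:-→d11:-→d12:-→d13:-→d14:-→d15:-→d16:-→d17:-→d18:-→d19:-→d20:-→d21:-→d22:-→d23:-→d24:H1  best=H1
  ? 216.64.2.142  path d0:H0→d1:-→d2:-→d3:-→d4:-→d5:-→d6:-→d7:-→d8:-→d9:-→d10:-→d11:H0→d12:-  best=H0
  add 0.0.0.0/0 -> H2 at depth 0
  ? 46.171.42.5  path d0:H2→d1:-→d2:-→d3:-→d4:-→d5:-→d6:-→d7:-→d8:H0→d9:-→d10:-→d11:-→d12:-→d13:-→d14:-→d15:-→d16:-→d17:-→d18:-→d19:-→d20:-→d21:-→d22:-→d23:-→d24:H1→d25:-  best=H1
  ? 112.149.114.234  path d0:H2→d1:-→d2:-→d3:-→d4:H1→d5:-→d6:-→d7:-→d8:-  best=H1
  ? 252.49.243.0  path d0:H2→d1:-→d2:-→d3:-→d4:-→d5:-→d6:-→d7:-→d8:-→d9:-→d10:-→d11:-→d12:-→d13:-→d14:H2→d15:-→d16:-→d17:-→d18:H2→d19:-→d20:-→d21:-→d22:-→d23:-→d24:-→d25:-→d26:-→d27:-→d28:H2  best=H2
  ? 112.106.0.4  path d0:H2→d1:-→d2:-→d3:-→d4:H1→d5:-→d6:-→d7:-→d8:-→d9:-→d10:-→d11:-→d12:-→d13:-→d14:-→d15:-→d16:H1  best=H1
  ? 216.74.192.120  path d0:H2→d1:-→d2:-→d3:-→d4:-→d5:-→d6:-→d7:-→d8:-→d9:-→d10:-→d11:H0→d12:-→d13:-→d14:-→d15:-→d16:-→d17:-→d18:-→d19:-→d20:H2  best=H2
  add 252.49.240.0/22 -> H0 at depth 22
  ? 252.49.240.1  path d0:H2→d1:-→d2:-→d3:-→d4:-→d5:-→d6:-→d7:-→d8:-→d9:-→d10:-→d11:-→d12:-→d13:-→d14:H2→d15:-→d16:-→d17:-→d18:H2→d19:-→d20:-→d21:-→d22:H0  best=H0
  ? 216.74.192.0  path d0:H2→d1:-→d2:-→d3:-→d4:-→d5:-→d6:-→d7:-→d8:-→d9:-→d10:-→d11:H0→d12:-→d13:-→d14:-→d15:-→d16:-→d17:-→d18:-→d19:-→d20:H2  best=H2
  add 112.96.0.0/12 -> H1 at depth 12
  ? 216.74.201.251  path d0:H2→d1:-→d2:-→d3:-→d4:-→d5:-→d6:-→d7:-→d8:-→d9:-→d10:-→d11:H0→d12:-→d13:-→d14:-→d15:-→d16:-→d17:-→d18:-→d19:-→d20:H2→d21:-→d22:-→d23:-→d24:-  best=H2
  add 252.0.0.0/7 -> H2 at depth 7
  - 252.48.0.0/14 clear@14
  ? 252.49.243.5  path d0:H2→d1:-→d2:-→d3:-→d4:-→d5:-→d6:-→d7:H2→d8:-→d9:-→d10:-→d11:-→d12:-→d13:-→d14:-→d15:-→d16:-→d17:-→d18:H2→d19:-→d20:-→d21:-→d22:H0→d23:-→d24:-→d25:-→d26:-→d27:-→d28:H2  best=H2
  add 0.0.0.0/0 -> H1 at depth 0

== LOOKUPS ==
["H1","H2","H0","H1","H2","H1","H0","H1","H1","H2","H1","H2","H0","H2","H2","H2"]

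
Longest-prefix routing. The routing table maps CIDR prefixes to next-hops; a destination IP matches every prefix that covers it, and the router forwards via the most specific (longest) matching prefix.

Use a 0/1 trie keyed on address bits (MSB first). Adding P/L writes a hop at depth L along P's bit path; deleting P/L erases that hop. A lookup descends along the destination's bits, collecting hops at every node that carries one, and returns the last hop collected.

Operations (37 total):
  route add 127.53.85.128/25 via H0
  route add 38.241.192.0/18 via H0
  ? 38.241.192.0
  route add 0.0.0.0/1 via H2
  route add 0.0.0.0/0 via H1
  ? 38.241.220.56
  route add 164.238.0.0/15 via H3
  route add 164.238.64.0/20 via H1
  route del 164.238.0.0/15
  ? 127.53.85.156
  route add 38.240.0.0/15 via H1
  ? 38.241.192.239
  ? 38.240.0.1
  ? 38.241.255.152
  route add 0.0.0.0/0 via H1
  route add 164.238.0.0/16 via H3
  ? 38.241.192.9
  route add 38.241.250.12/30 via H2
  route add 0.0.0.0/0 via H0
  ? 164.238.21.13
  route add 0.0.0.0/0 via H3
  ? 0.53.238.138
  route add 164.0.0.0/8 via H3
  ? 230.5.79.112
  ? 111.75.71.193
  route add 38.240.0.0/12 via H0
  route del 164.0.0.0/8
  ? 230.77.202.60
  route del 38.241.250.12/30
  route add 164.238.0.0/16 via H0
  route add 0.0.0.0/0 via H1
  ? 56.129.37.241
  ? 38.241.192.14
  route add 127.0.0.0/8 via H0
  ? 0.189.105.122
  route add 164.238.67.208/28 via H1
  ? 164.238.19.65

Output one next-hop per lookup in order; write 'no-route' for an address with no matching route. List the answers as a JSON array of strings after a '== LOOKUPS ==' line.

Apply in order:
  + 127.53.85.128/25 (H0) depth=25
  + 38.241.192.0/18 (H0) depth=18
  Q 38.241.192.0: descend 001001101111000111 ; hops seen [H0] ; pick H0
  + 0.0.0.0/1 (H2) depth=1
  + 0.0.0.0/0 (H1) depth=0
  Q 38.241.220.56: descend 001001101111000111 ; hops seen [H1,H2,H0] ; pick H0
  + 164.238.0.0/15 (H3) depth=15
  + 164.238.64.0/20 (H1) depth=20
  - 164.238.0.0/15 clear@15
  Q 127.53.85.156: descend 0111111100110101010101011 ; hops seen [H1,H2,H0] ; pick H0
  + 38.240.0.0/15 (H1) depth=15
  Q 38.241.192.239: descend 001001101111000111 ; hops seen [H1,H2,H1,H0] ; pick H0
  Q 38.240.0.1: descend 001001101111000 ; hops seen [H1,H2,H1] ; pick H1
  Q 38.241.255.152: descend 001001101111000111 ; hops seen [H1,H2,H1,H0] ; pick H0
  + 0.0.0.0/0 (H1) depth=0
  + 164.238.0.0/16 (H3) depth=16
  Q 38.241.192.9: descend 001001101111000111 ; hops seen [H1,H2,H1,H0] ; pick H0
  + 38.241.250.12/30 (H2) depth=30
  + 0.0.0.0/0 (H0) depth=0
  Q 164.238.21.13: descend 10100100111011100 ; hops seen [H0,H3] ; pick H3
  + 0.0.0.0/0 (H3) depth=0
  Q 0.53.238.138: descend 00 ; hops seen [H3,H2] ; pick H2
  + 164.0.0.0/8 (H3) depth=8
  Q 230.5.79.112: descend 1 ; hops seen [H3] ; pick H3
  Q 111.75.71.193: descend 011 ; hops seen [H3,H2] ; pick H2
  + 38.240.0.0/12 (H0) depth=12
  - 164.0.0.0/8 clear@8
  Q 230.77.202.60: descend 1 ; hops seen [H3] ; pick H3
  - 38.241.250.12/30 clear@30
  + 164.238.0.0/16 (H0) depth=16
  + 0.0.0.0/0 (H1) depth=0
  Q 56.129.37.241: descend 001 ; hops seen [H1,H2] ; pick H2
  Q 38.241.192.14: descend 001001101111000111 ; hops seen [H1,H2,H0,H1,H0] ; pick H0
  + 127.0.0.0/8 (H0) depth=8
  Q 0.189.105.122: descend 00 ; hops seen [H1,H2] ; pick H2
  + 164.238.67.208/28 (H1) depth=28
  Q 164.238.19.65: descend 10100100111011100 ; hops seen [H1,H0] ; pick H0

== LOOKUPS ==
["H0","H0","H0","H0","H1","H0","H0","H3","H2","H3","H2","H3","H2","H0","H2","H0"]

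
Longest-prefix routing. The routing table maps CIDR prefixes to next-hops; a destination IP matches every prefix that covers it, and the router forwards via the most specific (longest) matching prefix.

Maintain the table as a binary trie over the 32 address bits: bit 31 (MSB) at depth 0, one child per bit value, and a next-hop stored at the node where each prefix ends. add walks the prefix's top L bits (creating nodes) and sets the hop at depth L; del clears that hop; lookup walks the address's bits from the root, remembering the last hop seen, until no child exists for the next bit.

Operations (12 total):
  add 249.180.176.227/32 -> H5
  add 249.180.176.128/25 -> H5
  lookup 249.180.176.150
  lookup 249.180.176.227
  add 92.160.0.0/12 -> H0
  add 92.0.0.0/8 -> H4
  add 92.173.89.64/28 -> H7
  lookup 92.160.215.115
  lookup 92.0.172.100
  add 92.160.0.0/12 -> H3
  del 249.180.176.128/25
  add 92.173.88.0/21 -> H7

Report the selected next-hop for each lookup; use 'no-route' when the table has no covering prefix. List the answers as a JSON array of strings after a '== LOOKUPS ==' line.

Trace:
  + 249.180.176.227/32 (H5) depth=32
  + 249.180.176.128/25 (H5) depth=25
  ? 249.180.176.150  path d0:-→d1:-→d2:-→d3:-→d4:-→d5:-→d6:-→d7:-→d8:-→d9:-→d10:-→d11:-→d12:-→d13:-→d14:-→d15:-→d16:-→d17:-→d18:-→d19:-→d20:-→d21:-→d22:-→d23:-→d24:-→d25:H5  best=H5
  ? 249.180.176.227  path d0:-→d1:-→d2:-→d3:-→d4:-→d5:-→d6:-→d7:-→d8:-→d9:-→d10:-→d11:-→d12:-→d13:-→d14:-→d15:-→d16:-→d17:-→d18:-→d19:-→d20:-→d21:-→d22:-→d23:-→d24:-→d25:H5→d26:-→d27:-→d28:-→d29:-→d30:-→d31:-→d32:H5  best=H5
  + 92.160.0.0/12 (H0) depth=12
  + 92.0.0.0/8 (H4) depth=8
  + 92.173.89.64/28 (H7) depth=28
  ? 92.160.215.115  path d0:-→d1:-→d2:-→d3:-→d4:-→d5:-→d6:-→d7:-→d8:H4→d9:-→d10:-→d11:-→d12:H0  best=H0
  ? 92.0.172.100  path d0:-→d1:-→d2:-→d3:-→d4:-→d5:-→d6:-→d7:-→d8:H4  best=H4
  + 92.160.0.0/12 (H3) depth=12
  - 249.180.176.128/25 clear@25
  + 92.173.88.0/21 (H7) depth=21

== LOOKUPS ==
["H5","H5","H0","H4"]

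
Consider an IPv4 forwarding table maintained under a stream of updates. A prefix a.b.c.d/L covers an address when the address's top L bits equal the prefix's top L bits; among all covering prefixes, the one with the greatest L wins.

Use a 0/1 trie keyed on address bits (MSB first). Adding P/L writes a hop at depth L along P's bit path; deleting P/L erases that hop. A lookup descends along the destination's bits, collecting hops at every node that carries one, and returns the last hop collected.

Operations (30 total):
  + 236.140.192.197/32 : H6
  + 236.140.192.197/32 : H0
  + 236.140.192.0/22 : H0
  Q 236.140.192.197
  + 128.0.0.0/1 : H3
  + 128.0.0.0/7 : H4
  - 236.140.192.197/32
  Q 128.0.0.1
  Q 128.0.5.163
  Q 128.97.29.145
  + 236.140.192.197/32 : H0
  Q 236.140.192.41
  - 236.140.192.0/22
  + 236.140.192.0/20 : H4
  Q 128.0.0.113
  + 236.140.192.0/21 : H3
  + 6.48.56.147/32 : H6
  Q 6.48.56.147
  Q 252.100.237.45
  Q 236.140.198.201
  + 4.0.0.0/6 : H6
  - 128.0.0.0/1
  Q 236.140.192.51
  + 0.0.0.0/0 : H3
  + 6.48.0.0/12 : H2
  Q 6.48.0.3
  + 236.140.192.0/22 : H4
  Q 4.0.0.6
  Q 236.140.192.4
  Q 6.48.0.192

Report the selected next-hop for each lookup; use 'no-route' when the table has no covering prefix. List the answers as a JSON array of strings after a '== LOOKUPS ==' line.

Apply in order:
  add 236.140.192.197/32 -> H6 at depth 32
  add 236.140.192.197/32 -> H0 at depth 32
  add 236.140.192.0/22 -> H0 at depth 22
  ? 236.140.192.197  path d0:-→d1:-→d2:-→d3:-→d4:-→d5:-→d6:-→d7:-→d8:-→d9:-→d10:-→d11:-→d12:-→d13:-→d14:-→d15:-→d16:-→d17:-→d18:-→d19:-→d20:-→d21:-→d22:H0→d23:-→d24:-→d25:-→d26:-→d27:-→d28:-→d29:-→d30:-→d31:-→d32:H0  best=H0
  add 128.0.0.0/1 -> H3 at depth 1
  add 128.0.0.0/7 -> H4 at depth 7
  del 236.140.192.197/32 (clear depth 32)
  ? 128.0.0.1  path d0:-→d1:H3→d2:-→d3:-→d4:-→d5:-→d6:-→d7:H4  best=H4
  ? 128.0.5.163  path d0:-→d1:H3→d2:-→d3:-→d4:-→d5:-→d6:-→d7:H4  best=H4
  ? 128.97.29.145  path d0:-→d1:H3→d2:-→d3:-→d4:-→d5:-→d6:-→d7:H4  best=H4
  add 236.140.192.197/32 -> H0 at depth 32
  ? 236.140.192.41  path d0:-→d1:H3→d2:-→d3:-→d4:-→d5:-→d6:-→d7:-→d8:-→d9:-→d10:-→d11:-→d12:-→d13:-→d14:-→d15:-→d16:-→d17:-→d18:-→d19:-→d20:-→d21:-→d22:H0→d23:-→d24:-  best=H0
  del 236.140.192.0/22 (clear depth 22)
  add 236.140.192.0/20 -> H4 at depth 20
  ? 128.0.0.113  path d0:-→d1:H3→d2:-→d3:-→d4:-→d5:-→d6:-→d7:H4  best=H4
  add 236.140.192.0/21 -> H3 at depth 21
  add 6.48.56.147/32 -> H6 at depth 32
  ? 6.48.56.147  path d0:-→d1:-→d2:-→d3:-→d4:-→d5:-→d6:-→d7:-→d8:-→d9:-→d10:-→d11:-→d12:-→d13:-→d14:-→d15:-→d16:-→d17:-→d18:-→d19:-→d20:-→d21:-→d22:-→d23:-→d24:-→d25:-→d26:-→d27:-→d28:-→d29:-→d30:-→d31:-→d32:H6  best=H6
  ? 252.100.237.45  path d0:-→d1:H3→d2:-→d3:-  best=H3
  ? 236.140.198.201  path d0:-→d1:H3→d2:-→d3:-→d4:-→d5:-→d6:-→d7:-→d8:-→d9:-→d10:-→d11:-→d12:-→d13:-→d14:-→d15:-→d16:-→d17:-→d18:-→d19:-→d20:H4→d21:H3  best=H3
  add 4.0.0.0/6 -> H6 at depth 6
  del 128.0.0.0/1 (clear depth 1)
  ? 236.140.192.51  path d0:-→d1:-→d2:-→d3:-→d4:-→d5:-→d6:-→d7:-→d8:-→d9:-→d10:-→d11:-→d12:-→d13:-→d14:-→d15:-→d16:-→d17:-→d18:-→d19:-→d20:H4→d21:H3→d22:-→d23:-→d24:-  best=H3
  add 0.0.0.0/0 -> H3 at depth 0
  add 6.48.0.0/12 -> H2 at depth 12
  ? 6.48.0.3  path d0:H3→d1:-→d2:-→d3:-→d4:-→d5:-→d6:H6→d7:-→d8:-→d9:-→d10:-→d11:-→d12:H2→d13:-→d14:-→d15:-→d16:-→d17:-→d18:-  best=H2
  add 236.140.192.0/22 -> H4 at depth 22
  ? 4.0.0.6  path d0:H3→d1:-→d2:-→d3:-→d4:-→d5:-→d6:H6  best=H6
  ? 236.140.192.4  path d0:H3→d1:-→d2:-→d3:-→d4:-→d5:-→d6:-→d7:-→d8:-→d9:-→d10:-→d11:-→d12:-→d13:-→d14:-→d15:-→d16:-→d17:-→d18:-→d19:-→d20:H4→d21:H3→d22:H4→d23:-→d24:-  best=H4
  ? 6.48.0.192  path d0:H3→d1:-→d2:-→d3:-→d4:-→d5:-→d6:H6→d7:-→d8:-→d9:-→d10:-→d11:-→d12:H2→d13:-→d14:-→d15:-→d16:-→d17:-→d18:-  best=H2

== LOOKUPS ==
["H0","H4","H4","H4","H0","H4","H6","H3","H3","H3","H2","H6","H4","H2"]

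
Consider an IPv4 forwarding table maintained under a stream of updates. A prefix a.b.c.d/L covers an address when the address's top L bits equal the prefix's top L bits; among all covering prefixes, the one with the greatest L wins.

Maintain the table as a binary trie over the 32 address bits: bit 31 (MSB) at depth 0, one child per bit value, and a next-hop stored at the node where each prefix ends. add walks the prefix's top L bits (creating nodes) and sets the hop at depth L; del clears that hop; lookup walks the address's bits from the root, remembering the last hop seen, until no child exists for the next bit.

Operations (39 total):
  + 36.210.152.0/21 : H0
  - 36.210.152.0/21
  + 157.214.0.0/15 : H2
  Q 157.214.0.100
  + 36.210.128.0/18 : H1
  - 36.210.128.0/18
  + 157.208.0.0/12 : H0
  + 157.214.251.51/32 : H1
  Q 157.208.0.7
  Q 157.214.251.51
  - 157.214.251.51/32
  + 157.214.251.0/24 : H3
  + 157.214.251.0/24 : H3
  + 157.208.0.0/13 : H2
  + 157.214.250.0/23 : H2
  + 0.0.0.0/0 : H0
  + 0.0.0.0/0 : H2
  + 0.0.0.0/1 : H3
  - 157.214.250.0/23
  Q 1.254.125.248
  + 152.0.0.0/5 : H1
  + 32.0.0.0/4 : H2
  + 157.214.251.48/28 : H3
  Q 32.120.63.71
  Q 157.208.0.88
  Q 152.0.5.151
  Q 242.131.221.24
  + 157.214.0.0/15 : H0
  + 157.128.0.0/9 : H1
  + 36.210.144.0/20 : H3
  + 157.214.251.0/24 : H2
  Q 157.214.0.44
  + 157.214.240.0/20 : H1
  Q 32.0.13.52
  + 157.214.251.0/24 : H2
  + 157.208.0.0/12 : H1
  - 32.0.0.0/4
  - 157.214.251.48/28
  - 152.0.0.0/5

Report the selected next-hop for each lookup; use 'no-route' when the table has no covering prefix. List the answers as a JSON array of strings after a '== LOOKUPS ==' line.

Apply in order:
  + 36.210.152.0/21 (H0) depth=21
  del 36.210.152.0/21 (clear depth 21)
  + 157.214.0.0/15 (H2) depth=15
  Q 157.214.0.100: descend 100111011101011 ; hops seen [H2] ; pick H2
  + 36.210.128.0/18 (H1) depth=18
  del 36.210.128.0/18 (clear depth 18)
  + 157.208.0.0/12 (H0) depth=12
  + 157.214.251.51/32 (H1) depth=32
  Q 157.208.0.7: descend 1001110111010 ; hops seen [H0] ; pick H0
  Q 157.214.251.51: descend 10011101110101101111101100110011 ; hops seen [H0,H2,H1] ; pick H1
  del 157.214.251.51/32 (clear depth 32)
  + 157.214.251.0/24 (H3) depth=24
  + 157.214.251.0/24 (H3) depth=24
  + 157.208.0.0/13 (H2) depth=13
  + 157.214.250.0/23 (H2) depth=23
  + 0.0.0.0/0 (H0) depth=0
  + 0.0.0.0/0 (H2) depth=0
  + 0.0.0.0/1 (H3) depth=1
  del 157.214.250.0/23 (clear depth 23)
  Q 1.254.125.248: descend 00 ; hops seen [H2,H3] ; pick H3
  + 152.0.0.0/5 (H1) depth=5
  + 32.0.0.0/4 (H2) depth=4
  + 157.214.251.48/28 (H3) depth=28
  Q 32.120.63.71: descend 00100 ; hops seen [H2,H3,H2] ; pick H2
  Q 157.208.0.88: descend 1001110111010 ; hops seen [H2,H1,H0,H2] ; pick H2
  Q 152.0.5.151: descend 10011 ; hops seen [H2,H1] ; pick H1
  Q 242.131.221.24: descend 1 ; hops seen [H2] ; pick H2
  + 157.214.0.0/15 (H0) depth=15
  + 157.128.0.0/9 (H1) depth=9
  + 36.210.144.0/20 (H3) depth=20
  + 157.214.251.0/24 (H2) depth=24
  Q 157.214.0.44: descend 1001110111010110 ; hops seen [H2,H1,H1,H0,H2,H0] ; pick H0
  + 157.214.240.0/20 (H1) depth=20
  Q 32.0.13.52: descend 00100 ; hops seen [H2,H3,H2] ; pick H2
  + 157.214.251.0/24 (H2) depth=24
  + 157.208.0.0/12 (H1) depth=12
  del 32.0.0.0/4 (clear depth 4)
  del 157.214.251.48/28 (clear depth 28)
  del 152.0.0.0/5 (clear depth 5)

== LOOKUPS ==
["H2","H0","H1","H3","H2","H2","H1","H2","H0","H2"]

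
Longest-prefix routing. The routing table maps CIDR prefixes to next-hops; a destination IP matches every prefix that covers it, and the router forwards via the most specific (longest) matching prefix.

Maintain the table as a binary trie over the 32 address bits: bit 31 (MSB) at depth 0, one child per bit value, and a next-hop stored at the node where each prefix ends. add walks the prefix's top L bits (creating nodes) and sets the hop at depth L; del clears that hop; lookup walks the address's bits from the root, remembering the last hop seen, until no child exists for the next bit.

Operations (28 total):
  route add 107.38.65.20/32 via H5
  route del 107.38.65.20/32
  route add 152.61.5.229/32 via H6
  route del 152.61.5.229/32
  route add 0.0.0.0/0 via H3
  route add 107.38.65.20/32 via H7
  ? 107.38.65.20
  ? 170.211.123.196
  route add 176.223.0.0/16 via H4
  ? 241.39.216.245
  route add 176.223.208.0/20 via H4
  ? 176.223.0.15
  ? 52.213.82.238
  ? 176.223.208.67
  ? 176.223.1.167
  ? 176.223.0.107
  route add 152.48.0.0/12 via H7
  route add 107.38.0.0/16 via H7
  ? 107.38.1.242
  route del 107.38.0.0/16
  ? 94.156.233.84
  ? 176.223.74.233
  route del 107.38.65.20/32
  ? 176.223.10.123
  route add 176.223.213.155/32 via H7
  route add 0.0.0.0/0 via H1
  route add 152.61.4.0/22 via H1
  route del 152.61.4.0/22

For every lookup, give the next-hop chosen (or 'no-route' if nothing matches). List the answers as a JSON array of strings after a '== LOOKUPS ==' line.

Process each operation:
  add 107.38.65.20/32 -> H5 at depth 32
  - 107.38.65.20/32 clear@32
  add 152.61.5.229/32 -> H6 at depth 32
  - 152.61.5.229/32 clear@32
  add 0.0.0.0/0 -> H3 at depth 0
  add 107.38.65.20/32 -> H7 at depth 32
  ? 107.38.65.20  path d0:H3→d1:-→d2:-→d3:-→d4:-→d5:-→d6:-→d7:-→d8:-→d9:-→d10:-→d11:-→d12:-→d13:-→d14:-→d15:-→d16:-→d17:-→d18:-→d19:-→d20:-→d21:-→d22:-→d23:-→d24:-→d25:-→d26:-→d27:-→d28:-→d29:-→d30:-→d31:-→d32:H7  best=H7
  ? 170.211.123.196  path d0:H3→d1:-→d2:-  best=H3
  add 176.223.0.0/16 -> H4 at depth 16
  ? 241.39.216.245  path d0:H3→d1:-  best=H3
  add 176.223.208.0/20 -> H4 at depth 20
  ? 176.223.0.15  path d0:H3→d1:-→d2:-→d3:-→d4:-→d5:-→d6:-→d7:-→d8:-→d9:-→d10:-→d11:-→d12:-→d13:-→d14:-→d15:-→d16:H4  best=H4
  ? 52.213.82.238  path d0:H3→d1:-  best=H3
  ? 176.223.208.67  path d0:H3→d1:-→d2:-→d3:-→d4:-→d5:-→d6:-→d7:-→d8:-→d9:-→d10:-→d11:-→d12:-→d13:-→d14:-→d15:-→d16:H4→d17:-→d18:-→d19:-→d20:H4  best=H4
  ? 176.223.1.167  path d0:H3→d1:-→d2:-→d3:-→d4:-→d5:-→d6:-→d7:-→d8:-→d9:-→d10:-→d11:-→d12:-→d13:-→d14:-→d15:-→d16:H4  best=H4
  ? 176.223.0.107  path d0:H3→d1:-→d2:-→d3:-→d4:-→d5:-→d6:-→d7:-→d8:-→d9:-→d10:-→d11:-→d12:-→d13:-→d14:-→d15:-→d16:H4  best=H4
  add 152.48.0.0/12 -> H7 at depth 12
  add 107.38.0.0/16 -> H7 at depth 16
  ? 107.38.1.242  path d0:H3→d1:-→d2:-→d3:-→d4:-→d5:-→d6:-→d7:-→d8:-→d9:-→d10:-→d11:-→d12:-→d13:-→d14:-→d15:-→d16:H7→d17:-  best=H7
  - 107.38.0.0/16 clear@16
  ? 94.156.233.84  path d0:H3→d1:-→d2:-  best=H3
  ? 176.223.74.233  path d0:H3→d1:-→d2:-→d3:-→d4:-→d5:-→d6:-→d7:-→d8:-→d9:-→d10:-→d11:-→d12:-→d13:-→d14:-→d15:-→d16:H4  best=H4
  - 107.38.65.20/32 clear@32
  ? 176.223.10.123  path d0:H3→d1:-→d2:-→d3:-→d4:-→d5:-→d6:-→d7:-→d8:-→d9:-→d10:-→d11:-→d12:-→d13:-→d14:-→d15:-→d16:H4  best=H4
  add 176.223.213.155/32 -> H7 at depth 32
  add 0.0.0.0/0 -> H1 at depth 0
  add 152.61.4.0/22 -> H1 at depth 22
  - 152.61.4.0/22 clear@22

== LOOKUPS ==
["H7","H3","H3","H4","H3","H4","H4","H4","H7","H3","H4","H4"]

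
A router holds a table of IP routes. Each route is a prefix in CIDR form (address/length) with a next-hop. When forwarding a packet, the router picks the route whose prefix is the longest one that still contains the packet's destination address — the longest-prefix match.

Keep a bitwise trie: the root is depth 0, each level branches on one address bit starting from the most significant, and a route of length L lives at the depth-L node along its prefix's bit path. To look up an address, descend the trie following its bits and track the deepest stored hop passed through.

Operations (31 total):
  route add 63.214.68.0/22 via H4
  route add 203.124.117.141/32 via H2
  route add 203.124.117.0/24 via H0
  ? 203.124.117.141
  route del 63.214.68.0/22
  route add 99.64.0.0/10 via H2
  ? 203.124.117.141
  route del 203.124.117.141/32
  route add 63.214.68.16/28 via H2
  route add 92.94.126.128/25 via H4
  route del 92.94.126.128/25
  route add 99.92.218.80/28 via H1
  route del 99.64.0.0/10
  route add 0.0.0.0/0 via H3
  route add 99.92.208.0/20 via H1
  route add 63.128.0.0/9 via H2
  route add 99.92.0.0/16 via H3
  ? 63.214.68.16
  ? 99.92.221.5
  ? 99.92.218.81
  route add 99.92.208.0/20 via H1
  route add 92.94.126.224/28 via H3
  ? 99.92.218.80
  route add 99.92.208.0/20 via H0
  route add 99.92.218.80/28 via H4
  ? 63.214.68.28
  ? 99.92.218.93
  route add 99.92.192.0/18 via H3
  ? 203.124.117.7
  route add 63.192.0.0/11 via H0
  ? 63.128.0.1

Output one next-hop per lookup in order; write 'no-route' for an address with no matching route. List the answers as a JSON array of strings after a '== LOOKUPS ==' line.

Trace:
  add 63.214.68.0/22 -> H4 at depth 22
  add 203.124.117.141/32 -> H2 at depth 32
  add 203.124.117.0/24 -> H0 at depth 24
  lookup 203.124.117.141: bits 11001011011111000111010110001101 walk d0:-→d1:-→d2:-→d3:-→d4:-→d5:-→d6:-→d7:-→d8:-→d9:-→d10:-→d11:-→d12:-→d13:-→d14:-→d15:-→d16:-→d17:-→d18:-→d19:-→d20:-→d21:-→d22:-→d23:-→d24:H0→d25:-→d26:-→d27:-→d28:-→d29:-→d30:-→d31:-→d32:H2 -> H2
  del 63.214.68.0/22 (clear depth 22)
  add 99.64.0.0/10 -> H2 at depth 10
  lookup 203.124.117.141: bits 11001011011111000111010110001101 walk d0:-→d1:-→d2:-→d3:-→d4:-→d5:-→d6:-→d7:-→d8:-→d9:-→d10:-→d11:-→d12:-→d13:-→d14:-→d15:-→d16:-→d17:-→d18:-→d19:-→d20:-→d21:-→d22:-→d23:-→d24:H0→d25:-→d26:-→d27:-→d28:-→d29:-→d30:-→d31:-→d32:H2 -> H2
  del 203.124.117.141/32 (clear depth 32)
  add 63.214.68.16/28 -> H2 at depth 28
  add 92.94.126.128/25 -> H4 at depth 25
  del 92.94.126.128/25 (clear depth 25)
  add 99.92.218.80/28 -> H1 at depth 28
  del 99.64.0.0/10 (clear depth 10)
  add 0.0.0.0/0 -> H3 at depth 0
  add 99.92.208.0/20 -> H1 at depth 20
  add 63.128.0.0/9 -> H2 at depth 9
  add 99.92.0.0/16 -> H3 at depth 16
  lookup 63.214.68.16: bits 0011111111010110010001000001 walk d0:H3→d1:-→d2:-→d3:-→d4:-→d5:-→d6:-→d7:-→d8:-→d9:H2→d10:-→d11:-→d12:-→d13:-→d14:-→d15:-→d16:-→d17:-→d18:-→d19:-→d20:-→d21:-→d22:-→d23:-→d24:-→d25:-→d26:-→d27:-→d28:H2 -> H2
  lookup 99.92.221.5: bits 011000110101110011011 walk d0:H3→d1:-→d2:-→d3:-→d4:-→d5:-→d6:-→d7:-→d8:-→d9:-→d10:-→d11:-→d12:-→d13:-→d14:-→d15:-→d16:H3→d17:-→d18:-→d19:-→d20:H1→d21:- -> H1
  lookup 99.92.218.81: bits 0110001101011100110110100101 walk d0:H3→d1:-→d2:-→d3:-→d4:-→d5:-→d6:-→d7:-→d8:-→d9:-→d10:-→d11:-→d12:-→d13:-→d14:-→d15:-→d16:H3→d17:-→d18:-→d19:-→d20:H1→d21:-→d22:-→d23:-→d24:-→d25:-→d26:-→d27:-→d28:H1 -> H1
  add 99.92.208.0/20 -> H1 at depth 20
  add 92.94.126.224/28 -> H3 at depth 28
  lookup 99.92.218.80: bits 0110001101011100110110100101 walk d0:H3→d1:-→d2:-→d3:-→d4:-→d5:-→d6:-→d7:-→d8:-→d9:-→d10:-→d11:-→d12:-→d13:-→d14:-→d15:-→d16:H3→d17:-→d18:-→d19:-→d20:H1→d21:-→d22:-→d23:-→d24:-→d25:-→d26:-→d27:-→d28:H1 -> H1
  add 99.92.208.0/20 -> H0 at depth 20
  add 99.92.218.80/28 -> H4 at depth 28
  lookup 63.214.68.28: bits 0011111111010110010001000001 walk d0:H3→d1:-→d2:-→d3:-→d4:-→d5:-→d6:-→d7:-→d8:-→d9:H2→d10:-→d11:-→d12:-→d13:-→d14:-→d15:-→d16:-→d17:-→d18:-→d19:-→d20:-→d21:-→d22:-→d23:-→d24:-→d25:-→d26:-→d27:-→d28:H2 -> H2
  lookup 99.92.218.93: bits 0110001101011100110110100101 walk d0:H3→d1:-→d2:-→d3:-→d4:-→d5:-→d6:-→d7:-→d8:-→d9:-→d10:-→d11:-→d12:-→d13:-→d14:-→d15:-→d16:H3→d17:-→d18:-→d19:-→d20:H0→d21:-→d22:-→d23:-→d24:-→d25:-→d26:-→d27:-→d28:H4 -> H4
  add 99.92.192.0/18 -> H3 at depth 18
  lookup 203.124.117.7: bits 110010110111110001110101 walk d0:H3→d1:-→d2:-→d3:-→d4:-→d5:-→d6:-→d7:-→d8:-→d9:-→d10:-→d11:-→d12:-→d13:-→d14:-→d15:-→d16:-→d17:-→d18:-→d19:-→d20:-→d21:-→d22:-→d23:-→d24:H0 -> H0
  add 63.192.0.0/11 -> H0 at depth 11
  lookup 63.128.0.1: bits 001111111 walk d0:H3→d1:-→d2:-→d3:-→d4:-→d5:-→d6:-→d7:-→d8:-→d9:H2 -> H2

== LOOKUPS ==
["H2","H2","H2","H1","H1","H1","H2","H4","H0","H2"]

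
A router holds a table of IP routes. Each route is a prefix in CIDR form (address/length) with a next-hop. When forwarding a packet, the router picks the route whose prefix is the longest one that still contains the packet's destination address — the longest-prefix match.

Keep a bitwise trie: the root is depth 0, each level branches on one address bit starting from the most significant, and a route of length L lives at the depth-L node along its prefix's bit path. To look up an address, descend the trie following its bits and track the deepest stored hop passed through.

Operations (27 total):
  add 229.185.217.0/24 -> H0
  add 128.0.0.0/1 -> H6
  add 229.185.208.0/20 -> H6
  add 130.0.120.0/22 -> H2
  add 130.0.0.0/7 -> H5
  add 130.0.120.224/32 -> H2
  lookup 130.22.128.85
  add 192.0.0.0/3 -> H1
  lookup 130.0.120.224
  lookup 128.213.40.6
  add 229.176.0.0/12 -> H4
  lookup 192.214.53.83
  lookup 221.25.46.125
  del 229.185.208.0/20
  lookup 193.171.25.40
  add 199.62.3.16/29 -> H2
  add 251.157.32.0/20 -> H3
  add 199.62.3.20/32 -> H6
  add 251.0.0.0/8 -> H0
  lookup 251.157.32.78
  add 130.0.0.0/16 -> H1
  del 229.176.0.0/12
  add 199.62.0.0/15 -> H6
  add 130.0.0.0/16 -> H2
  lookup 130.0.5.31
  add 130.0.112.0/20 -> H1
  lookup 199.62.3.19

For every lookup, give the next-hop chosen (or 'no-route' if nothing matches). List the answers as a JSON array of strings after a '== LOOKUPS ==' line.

Process each operation:
  add 229.185.217.0/24 -> H0 at depth 24
  add 128.0.0.0/1 -> H6 at depth 1
  add 229.185.208.0/20 -> H6 at depth 20
  add 130.0.120.0/22 -> H2 at depth 22
  add 130.0.0.0/7 -> H5 at depth 7
  add 130.0.120.224/32 -> H2 at depth 32
  lookup 130.22.128.85: bits 10000010000 walk d0:-→d1:H6→d2:-→d3:-→d4:-→d5:-→d6:-→d7:H5→d8:-→d9:-→d10:-→d11:- -> H5
  add 192.0.0.0/3 -> H1 at depth 3
  lookup 130.0.120.224: bits 10000010000000000111100011100000 walk d0:-→d1:H6→d2:-→d3:-→d4:-→d5:-→d6:-→d7:H5→d8:-→d9:-→d10:-→d11:-→d12:-→d13:-→d14:-→d15:-→d16:-→d17:-→d18:-→d19:-→d20:-→d21:-→d22:H2→d23:-→d24:-→d25:-→d26:-→d27:-→d28:-→d29:-→d30:-→d31:-→d32:H2 -> H2
  lookup 128.213.40.6: bits 100000 walk d0:-→d1:H6→d2:-→d3:-→d4:-→d5:-→d6:- -> H6
  add 229.176.0.0/12 -> H4 at depth 12
  lookup 192.214.53.83: bits 110 walk d0:-→d1:H6→d2:-→d3:H1 -> H1
  lookup 221.25.46.125: bits 110 walk d0:-→d1:H6→d2:-→d3:H1 -> H1
  del 229.185.208.0/20 (clear depth 20)
  lookup 193.171.25.40: bits 110 walk d0:-→d1:H6→d2:-→d3:H1 -> H1
  add 199.62.3.16/29 -> H2 at depth 29
  add 251.157.32.0/20 -> H3 at depth 20
  add 199.62.3.20/32 -> H6 at depth 32
  add 251.0.0.0/8 -> H0 at depth 8
  lookup 251.157.32.78: bits 11111011100111010010 walk d0:-→d1:H6→d2:-→d3:-→d4:-→d5:-→d6:-→d7:-→d8:H0→d9:-→d10:-→d11:-→d12:-→d13:-→d14:-→d15:-→d16:-→d17:-→d18:-→d19:-→d20:H3 -> H3
  add 130.0.0.0/16 -> H1 at depth 16
  del 229.176.0.0/12 (clear depth 12)
  add 199.62.0.0/15 -> H6 at depth 15
  add 130.0.0.0/16 -> H2 at depth 16
  lookup 130.0.5.31: bits 10000010000000000 walk d0:-→d1:H6→d2:-→d3:-→d4:-→d5:-→d6:-→d7:H5→d8:-→d9:-→d10:-→d11:-→d12:-→d13:-→d14:-→d15:-→d16:H2→d17:- -> H2
  add 130.0.112.0/20 -> H1 at depth 20
  lookup 199.62.3.19: bits 11000111001111100000001100010 walk d0:-→d1:H6→d2:-→d3:H1→d4:-→d5:-→d6:-→d7:-→d8:-→d9:-→d10:-→d11:-→d12:-→d13:-→d14:-→d15:H6→d16:-→d17:-→d18:-→d19:-→d20:-→d21:-→d22:-→d23:-→d24:-→d25:-→d26:-→d27:-→d28:-→d29:H2 -> H2

== LOOKUPS ==
["H5","H2","H6","H1","H1","H1","H3","H2","H2"]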